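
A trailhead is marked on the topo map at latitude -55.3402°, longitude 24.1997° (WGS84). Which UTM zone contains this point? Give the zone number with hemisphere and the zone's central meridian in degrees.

Zone 35S, central meridian 27°

UTM zone = ⌊(λ + 180)/6⌋ + 1; 24.1997° ∈ [24°, 30°) → zone 35.
Hemisphere: S (φ < 0).
Central meridian λ₀ = 6×35 − 183 = 27°.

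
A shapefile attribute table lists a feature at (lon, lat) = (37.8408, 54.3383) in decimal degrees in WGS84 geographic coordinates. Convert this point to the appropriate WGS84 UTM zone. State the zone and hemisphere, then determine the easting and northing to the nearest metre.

Zone 37N: E 424634 m, N 6021782 m

Longitude 37.8408° lies in the 6° band [36°, 42°), giving zone 37; latitude is north of the equator, so 37N.
Zone 37 central meridian λ₀ = 6×37 − 183 = 39°; Δλ = -1.1592°.
Transverse Mercator on WGS84 with k₀ = 0.9996 gives E = 424634.026 m, N = 6021781.610 m.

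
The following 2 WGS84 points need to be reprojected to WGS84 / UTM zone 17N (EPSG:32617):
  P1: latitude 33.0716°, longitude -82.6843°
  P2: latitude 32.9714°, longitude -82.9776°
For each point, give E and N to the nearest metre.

P1: E 342778 m, N 3660486 m; P2: E 315186 m, N 3649853 m

UTM zone 17N: λ₀ = -81°, k₀ = 0.9996.
P1 (33.0716°, -82.6843°) → (342777.688, 3660485.820) m.
P2 (32.9714°, -82.9776°) → (315186.191, 3649852.553) m.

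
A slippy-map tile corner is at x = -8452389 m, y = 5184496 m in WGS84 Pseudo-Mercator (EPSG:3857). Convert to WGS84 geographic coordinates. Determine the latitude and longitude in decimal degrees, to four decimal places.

lat 42.1568°, lon -75.9291°

R = 6378137 m. λ = x/R = -75.92910226°.
φ = 2·arctan(exp(y/R)) − 90° = 2·arctan(2.25433) − 90° = 42.15679774°.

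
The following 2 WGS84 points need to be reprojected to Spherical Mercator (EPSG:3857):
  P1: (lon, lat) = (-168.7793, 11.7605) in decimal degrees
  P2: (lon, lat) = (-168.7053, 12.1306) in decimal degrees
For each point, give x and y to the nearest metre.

Web Mercator: x = R·λ, y = R·ln tan(π/4+φ/2), R = 6378137 m.
P1 (11.7605°, -168.7793°) → (-18788425.732, 1318463.790) m.
P2 (12.1306°, -168.7053°) → (-18780188.090, 1360575.143) m.

P1: x -18788426 m, y 1318464 m; P2: x -18780188 m, y 1360575 m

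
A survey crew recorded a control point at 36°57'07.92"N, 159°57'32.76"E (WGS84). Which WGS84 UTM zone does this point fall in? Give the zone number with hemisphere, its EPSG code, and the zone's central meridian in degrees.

UTM zone = ⌊(λ + 180)/6⌋ + 1; 159.9591° ∈ [156°, 162°) → zone 57.
Hemisphere: N (φ ≥ 0).
Central meridian λ₀ = 6×57 − 183 = 159°.
EPSG code: 32657.

Zone 57N (EPSG:32657), central meridian 159°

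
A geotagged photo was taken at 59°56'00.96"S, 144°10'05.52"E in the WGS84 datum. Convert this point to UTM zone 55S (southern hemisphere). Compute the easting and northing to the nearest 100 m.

Zone 55 central meridian λ₀ = 6×55 − 183 = 147°; Δλ = -2.8318°.
Transverse Mercator on WGS84 with k₀ = 0.9996 gives E = 341764.432 m, N = 3352598.370 m.

E 341800 m, N 3352600 m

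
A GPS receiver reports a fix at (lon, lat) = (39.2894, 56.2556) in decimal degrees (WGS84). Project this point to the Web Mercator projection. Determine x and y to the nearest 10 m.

Web Mercator is spherical with R = a = 6378137 m.
x = R·λ = 6378137 × 0.685729391 = 4373676.002 m.
y = R·ln tan(π/4 + φ/2) = 6378137 × 1.193054895 = 7609467.566 m.

x 4373680 m, y 7609470 m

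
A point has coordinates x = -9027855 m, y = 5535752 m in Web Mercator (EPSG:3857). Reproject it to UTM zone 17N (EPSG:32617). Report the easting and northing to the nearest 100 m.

E 492200 m, N 4922100 m

Web Mercator inverse (R = 6378137 m) → φ = 44.45259792°, λ = -81.09860129°.
UTM 17N forward: E = 492155.071 m, N = 4922148.621 m.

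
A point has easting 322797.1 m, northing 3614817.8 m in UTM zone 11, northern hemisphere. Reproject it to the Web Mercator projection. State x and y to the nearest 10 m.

Unproject from UTM 11N (λ₀ = -117°) → φ = 32.65679976°, λ = -118.88949964°.
Web Mercator (R = 6378137 m): x = -13234718.561 m, y = 3849837.973 m.

x -13234720 m, y 3849840 m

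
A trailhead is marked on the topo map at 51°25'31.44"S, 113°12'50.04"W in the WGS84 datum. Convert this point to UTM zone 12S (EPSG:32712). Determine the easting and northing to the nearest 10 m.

Zone 12 central meridian λ₀ = 6×12 − 183 = -111°; Δλ = -2.2139°.
Transverse Mercator on WGS84 with k₀ = 0.9996 gives E = 346084.869 m, N = 4300542.005 m.

E 346080 m, N 4300540 m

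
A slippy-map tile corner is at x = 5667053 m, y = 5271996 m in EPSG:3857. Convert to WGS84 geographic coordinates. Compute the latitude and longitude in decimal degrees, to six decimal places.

lat 42.736803°, lon 50.908003°

R = 6378137 m. λ = x/R = 50.90800326°.
φ = 2·arctan(exp(y/R)) − 90° = 2·arctan(2.28547) − 90° = 42.73680300°.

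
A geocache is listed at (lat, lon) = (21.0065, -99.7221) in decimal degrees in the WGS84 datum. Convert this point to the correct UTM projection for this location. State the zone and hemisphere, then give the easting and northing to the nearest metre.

Zone 14N: E 424955 m, N 2323037 m

Longitude -99.7221° lies in the 6° band [-102°, -96°), giving zone 14; latitude is north of the equator, so 14N.
Zone 14 central meridian λ₀ = 6×14 − 183 = -99°; Δλ = -0.7221°.
Transverse Mercator on WGS84 with k₀ = 0.9996 gives E = 424954.767 m, N = 2323036.539 m.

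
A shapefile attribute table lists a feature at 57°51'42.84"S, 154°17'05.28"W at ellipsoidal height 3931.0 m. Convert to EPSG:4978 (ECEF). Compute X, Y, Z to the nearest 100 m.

X -3066100 m, Y -1476600 m, Z -5380900 m

WGS84: a = 6378137 m, e² = 0.006694380; N(φ) = a/√(1−e²sin²φ) = 6393499.800 m.
X = (N+h)·cosφ·cosλ = -3066143.445 m; Y = (N+h)·cosφ·sinλ = -1476637.136 m; Z = (N(1−e²)+h)·sinφ = -5380899.925 m.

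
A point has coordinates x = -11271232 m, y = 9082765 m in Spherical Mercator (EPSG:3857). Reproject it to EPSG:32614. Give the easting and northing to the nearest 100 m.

Web Mercator inverse (R = 6378137 m) → φ = 62.92860067°, λ = -101.25119976°.
UTM 14N forward: E = 385709.799 m, N = 6979633.802 m.

E 385700 m, N 6979600 m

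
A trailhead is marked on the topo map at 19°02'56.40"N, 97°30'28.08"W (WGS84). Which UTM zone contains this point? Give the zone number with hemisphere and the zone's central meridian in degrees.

UTM zone = ⌊(λ + 180)/6⌋ + 1; -97.5078° ∈ [-102°, -96°) → zone 14.
Hemisphere: N (φ ≥ 0).
Central meridian λ₀ = 6×14 − 183 = -99°.

Zone 14N, central meridian -99°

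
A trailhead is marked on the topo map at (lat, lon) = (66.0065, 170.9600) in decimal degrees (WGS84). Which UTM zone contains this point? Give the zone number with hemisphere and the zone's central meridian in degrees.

Zone 59N, central meridian 171°

UTM zone = ⌊(λ + 180)/6⌋ + 1; 170.9600° ∈ [168°, 174°) → zone 59.
Hemisphere: N (φ ≥ 0).
Central meridian λ₀ = 6×59 − 183 = 171°.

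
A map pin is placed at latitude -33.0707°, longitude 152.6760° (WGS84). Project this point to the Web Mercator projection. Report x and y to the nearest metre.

x 16995815 m, y -3904692 m

Web Mercator is spherical with R = a = 6378137 m.
x = R·λ = 6378137 × 2.664698889 = 16995814.576 m.
y = R·ln tan(π/4 + φ/2) = 6378137 × -0.612199451 = -3904691.970 m.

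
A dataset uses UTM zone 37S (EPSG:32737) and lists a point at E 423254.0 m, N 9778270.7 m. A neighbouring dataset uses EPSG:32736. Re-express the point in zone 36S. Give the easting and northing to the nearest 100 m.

UTM 37S → geographic: φ = -2.00589994°, λ = 38.30989977°.
UTM 36S (λ₀ = 33°) forward: E = 1091349.984 m, N = 9777325.654 m.

E 1091300 m, N 9777300 m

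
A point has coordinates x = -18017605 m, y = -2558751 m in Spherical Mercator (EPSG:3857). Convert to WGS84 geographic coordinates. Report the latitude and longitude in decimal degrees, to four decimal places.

lat -22.3928°, lon -161.8549°

R = 6378137 m. λ = x/R = -161.85489955°.
φ = 2·arctan(exp(y/R)) − 90° = 2·arctan(0.66953) − 90° = -22.39279693°.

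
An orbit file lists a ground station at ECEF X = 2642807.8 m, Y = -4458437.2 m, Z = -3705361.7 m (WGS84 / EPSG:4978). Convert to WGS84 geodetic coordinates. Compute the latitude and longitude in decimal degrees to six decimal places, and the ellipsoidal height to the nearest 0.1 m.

λ = atan2(Y, X) = -59.34200010°; p = √(X²+Y²) = 5182865.6 m.
Bowring's method on WGS84 (a = 6378137 m, b = 6356752.314 m) gives φ = -35.74420023°, h = 289.745 m.

lat -35.744200°, lon -59.342000°, h 289.7 m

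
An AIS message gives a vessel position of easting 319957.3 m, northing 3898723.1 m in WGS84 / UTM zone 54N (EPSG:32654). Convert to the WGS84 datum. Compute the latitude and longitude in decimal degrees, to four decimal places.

lat 35.2154°, lon 139.0219°

Zone 54N: λ₀ = 141°, k₀ = 0.9996, false easting 500000 m.
Meridian distance M = (N − FN)/k₀ = 3900283.2 m.
Inverse transverse Mercator on WGS84 gives φ = 35.21539961°, λ = 139.02189983°.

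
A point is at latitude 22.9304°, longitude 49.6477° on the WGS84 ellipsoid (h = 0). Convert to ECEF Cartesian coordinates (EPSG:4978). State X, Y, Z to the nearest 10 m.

X 3805350 m, Y 4478820 m, Z 2469620 m

WGS84: a = 6378137 m, e² = 0.006694380; N(φ) = a/√(1−e²sin²φ) = 6381380.183 m.
X = (N+h)·cosφ·cosλ = 3805348.416 m; Y = (N+h)·cosφ·sinλ = 4478818.526 m; Z = (N(1−e²)+h)·sinφ = 2469622.482 m.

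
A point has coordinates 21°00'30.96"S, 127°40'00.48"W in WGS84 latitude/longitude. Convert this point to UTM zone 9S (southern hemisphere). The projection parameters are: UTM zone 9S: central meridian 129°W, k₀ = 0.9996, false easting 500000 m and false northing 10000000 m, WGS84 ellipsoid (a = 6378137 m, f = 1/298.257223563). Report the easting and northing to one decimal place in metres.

Zone 9 central meridian λ₀ = 6×9 − 183 = -129°; Δλ = +1.3332°.
Transverse Mercator on WGS84 with k₀ = 0.9996 gives E = 638559.309 m, N = 7676322.570 m.

E 638559.3 m, N 7676322.6 m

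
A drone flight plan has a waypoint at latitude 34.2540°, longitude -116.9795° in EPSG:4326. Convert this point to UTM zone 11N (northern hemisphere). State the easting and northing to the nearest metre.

Zone 11 central meridian λ₀ = 6×11 − 183 = -117°; Δλ = +0.0205°.
Transverse Mercator on WGS84 with k₀ = 0.9996 gives E = 501887.477 m, N = 3790319.767 m.

E 501887 m, N 3790320 m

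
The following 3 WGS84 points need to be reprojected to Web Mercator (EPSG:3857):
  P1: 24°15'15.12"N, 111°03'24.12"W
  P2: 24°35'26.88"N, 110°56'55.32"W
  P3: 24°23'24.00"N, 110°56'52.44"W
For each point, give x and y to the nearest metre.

Web Mercator: x = R·λ, y = R·ln tan(π/4+φ/2), R = 6378137 m.
P1 (24.2542°, -111.0567°) → (-12362775.293, 2784414.221) m.
P2 (24.5908°, -110.9487°) → (-12350752.788, 2825566.706) m.
P3 (24.3900°, -110.9479°) → (-12350663.733, 2801003.833) m.

P1: x -12362775 m, y 2784414 m; P2: x -12350753 m, y 2825567 m; P3: x -12350664 m, y 2801004 m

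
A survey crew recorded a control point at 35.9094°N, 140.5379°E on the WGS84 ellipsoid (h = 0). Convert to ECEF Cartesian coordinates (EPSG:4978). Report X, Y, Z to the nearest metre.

WGS84: a = 6378137 m, e² = 0.006694380; N(φ) = a/√(1−e²sin²φ) = 6385493.460 m.
X = (N+h)·cosφ·cosλ = -3992941.357 m; Y = (N+h)·cosφ·sinλ = 3287093.204 m; Z = (N(1−e²)+h)·sinφ = 3720054.114 m.

X -3992941 m, Y 3287093 m, Z 3720054 m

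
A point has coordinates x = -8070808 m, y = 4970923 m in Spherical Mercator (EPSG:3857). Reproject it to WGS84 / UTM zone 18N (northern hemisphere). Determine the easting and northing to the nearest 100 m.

E 711000 m, N 4510500 m

Web Mercator inverse (R = 6378137 m) → φ = 40.71859718°, λ = -72.50130182°.
UTM 18N forward: E = 711045.648 m, N = 4510522.501 m.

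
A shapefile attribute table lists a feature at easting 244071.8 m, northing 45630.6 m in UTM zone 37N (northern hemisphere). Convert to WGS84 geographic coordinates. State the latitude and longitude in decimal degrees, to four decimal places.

Zone 37N: λ₀ = 39°, k₀ = 0.9996, false easting 500000 m.
Meridian distance M = (N − FN)/k₀ = 45648.9 m.
Inverse transverse Mercator on WGS84 gives φ = 0.41249964°, λ = 36.70060025°.

lat 0.4125°, lon 36.7006°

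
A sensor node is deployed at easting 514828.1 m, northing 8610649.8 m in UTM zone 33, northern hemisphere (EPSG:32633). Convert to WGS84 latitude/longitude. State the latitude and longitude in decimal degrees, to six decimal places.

lat 77.571700°, lon 15.617201°

Zone 33N: λ₀ = 15°, k₀ = 0.9996, false easting 500000 m.
Meridian distance M = (N − FN)/k₀ = 8614095.4 m.
Inverse transverse Mercator on WGS84 gives φ = 77.57169985°, λ = 15.61720138°.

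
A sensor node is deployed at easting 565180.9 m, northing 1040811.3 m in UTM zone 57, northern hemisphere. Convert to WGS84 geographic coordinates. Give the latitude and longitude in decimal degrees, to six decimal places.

lat 9.415200°, lon 159.593700°

Zone 57N: λ₀ = 159°, k₀ = 0.9996, false easting 500000 m.
Meridian distance M = (N − FN)/k₀ = 1041227.8 m.
Inverse transverse Mercator on WGS84 gives φ = 9.41519999°, λ = 159.59369968°.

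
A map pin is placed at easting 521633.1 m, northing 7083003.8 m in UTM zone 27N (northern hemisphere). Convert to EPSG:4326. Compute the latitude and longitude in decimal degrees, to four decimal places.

lat 63.8736°, lon -20.5597°

Zone 27N: λ₀ = -21°, k₀ = 0.9996, false easting 500000 m.
Meridian distance M = (N − FN)/k₀ = 7085838.1 m.
Inverse transverse Mercator on WGS84 gives φ = 63.87359986°, λ = -20.55970060°.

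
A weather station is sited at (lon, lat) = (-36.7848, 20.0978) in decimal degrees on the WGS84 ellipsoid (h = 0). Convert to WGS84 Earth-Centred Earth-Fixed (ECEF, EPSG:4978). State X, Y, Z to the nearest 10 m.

X 4799030 m, Y -3588150 m, Z 2177870 m

WGS84: a = 6378137 m, e² = 0.006694380; N(φ) = a/√(1−e²sin²φ) = 6380659.306 m.
X = (N+h)·cosφ·cosλ = 4799034.273 m; Y = (N+h)·cosφ·sinλ = -3588151.074 m; Z = (N(1−e²)+h)·sinφ = 2177867.617 m.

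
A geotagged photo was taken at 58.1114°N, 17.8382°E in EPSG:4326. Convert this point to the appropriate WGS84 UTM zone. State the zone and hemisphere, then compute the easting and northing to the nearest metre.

Zone 33N: E 667212 m, N 6444630 m

Longitude 17.8382° lies in the 6° band [12°, 18°), giving zone 33; latitude is north of the equator, so 33N.
Zone 33 central meridian λ₀ = 6×33 − 183 = 15°; Δλ = +2.8382°.
Transverse Mercator on WGS84 with k₀ = 0.9996 gives E = 667212.212 m, N = 6444630.356 m.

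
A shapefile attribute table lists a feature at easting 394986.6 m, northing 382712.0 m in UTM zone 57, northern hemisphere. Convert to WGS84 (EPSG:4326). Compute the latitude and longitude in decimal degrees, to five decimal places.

lat 3.46200°, lon 158.05460°

Zone 57N: λ₀ = 159°, k₀ = 0.9996, false easting 500000 m.
Meridian distance M = (N − FN)/k₀ = 382865.1 m.
Inverse transverse Mercator on WGS84 gives φ = 3.46199988°, λ = 158.05460011°.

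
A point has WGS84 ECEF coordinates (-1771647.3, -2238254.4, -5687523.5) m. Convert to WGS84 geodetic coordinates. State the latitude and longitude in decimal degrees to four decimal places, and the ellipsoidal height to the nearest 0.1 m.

lat -63.5019°, lon -128.3627°, h 2643.4 m

λ = atan2(Y, X) = -128.36269973°; p = √(X²+Y²) = 2854560.7 m.
Bowring's method on WGS84 (a = 6378137 m, b = 6356752.314 m) gives φ = -63.50190019°, h = 2643.391 m.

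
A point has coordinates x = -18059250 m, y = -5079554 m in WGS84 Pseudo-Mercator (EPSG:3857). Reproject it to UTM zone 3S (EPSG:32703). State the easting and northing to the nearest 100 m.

E 731400 m, N 5407100 m

Web Mercator inverse (R = 6378137 m) → φ = -41.45410126°, λ = -162.22900295°.
UTM 3S forward: E = 731449.614 m, N = 5407124.658 m.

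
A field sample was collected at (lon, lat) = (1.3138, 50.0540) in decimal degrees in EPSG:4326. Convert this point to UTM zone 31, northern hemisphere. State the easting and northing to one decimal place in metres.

Zone 31 central meridian λ₀ = 6×31 − 183 = 3°; Δλ = -1.6862°.
Transverse Mercator on WGS84 with k₀ = 0.9996 gives E = 379293.429 m, N = 5545996.587 m.

E 379293.4 m, N 5545996.6 m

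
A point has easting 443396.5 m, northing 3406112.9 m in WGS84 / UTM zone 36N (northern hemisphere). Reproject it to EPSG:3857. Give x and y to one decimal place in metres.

x 3607686.6 m, y 3605078.9 m

Unproject from UTM 36N (λ₀ = 33°) → φ = 30.78669996°, λ = 32.40840024°.
Web Mercator (R = 6378137 m): x = 3607686.613 m, y = 3605078.945 m.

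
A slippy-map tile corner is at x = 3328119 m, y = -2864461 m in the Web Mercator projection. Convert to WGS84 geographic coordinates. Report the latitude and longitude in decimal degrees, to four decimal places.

lat -24.9081°, lon 29.8970°

R = 6378137 m. λ = x/R = 29.89700165°.
φ = 2·arctan(exp(y/R)) − 90° = 2·arctan(0.63820) − 90° = -24.90810005°.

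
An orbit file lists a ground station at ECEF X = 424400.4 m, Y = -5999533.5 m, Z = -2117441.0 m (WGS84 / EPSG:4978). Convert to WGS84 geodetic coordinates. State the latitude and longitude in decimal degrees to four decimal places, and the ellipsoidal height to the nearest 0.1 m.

λ = atan2(Y, X) = -85.95369982°; p = √(X²+Y²) = 6014525.6 m.
Bowring's method on WGS84 (a = 6378137 m, b = 6356752.314 m) gives φ = -19.51569995°, h = 600.207 m.

lat -19.5157°, lon -85.9537°, h 600.2 m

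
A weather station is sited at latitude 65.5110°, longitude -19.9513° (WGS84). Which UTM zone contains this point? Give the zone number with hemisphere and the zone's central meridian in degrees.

Zone 27N, central meridian -21°

UTM zone = ⌊(λ + 180)/6⌋ + 1; -19.9513° ∈ [-24°, -18°) → zone 27.
Hemisphere: N (φ ≥ 0).
Central meridian λ₀ = 6×27 − 183 = -21°.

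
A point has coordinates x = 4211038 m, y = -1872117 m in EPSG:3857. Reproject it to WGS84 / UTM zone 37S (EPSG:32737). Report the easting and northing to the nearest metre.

E 375010 m, N 8166420 m

Web Mercator inverse (R = 6378137 m) → φ = -16.58110341°, λ = 37.82839797°.
UTM 37S forward: E = 375009.821 m, N = 8166419.731 m.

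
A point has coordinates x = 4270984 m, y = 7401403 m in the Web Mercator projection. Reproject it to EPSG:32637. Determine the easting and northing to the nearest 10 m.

Web Mercator inverse (R = 6378137 m) → φ = 55.20319803°, λ = 38.36690205°.
UTM 37N forward: E = 459706.862 m, N = 6117586.283 m.

E 459710 m, N 6117590 m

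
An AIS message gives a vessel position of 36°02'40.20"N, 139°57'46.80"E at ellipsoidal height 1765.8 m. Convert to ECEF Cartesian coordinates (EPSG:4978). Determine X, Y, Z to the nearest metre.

WGS84: a = 6378137 m, e² = 0.006694380; N(φ) = a/√(1−e²sin²φ) = 6385541.489 m.
X = (N+h)·cosφ·cosλ = -3954109.311 m; Y = (N+h)·cosφ·sinλ = 3322245.333 m; Z = (N(1−e²)+h)·sinφ = 3733224.247 m.

X -3954109 m, Y 3322245 m, Z 3733224 m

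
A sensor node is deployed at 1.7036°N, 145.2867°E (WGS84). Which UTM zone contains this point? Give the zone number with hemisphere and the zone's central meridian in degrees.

Zone 55N, central meridian 147°

UTM zone = ⌊(λ + 180)/6⌋ + 1; 145.2867° ∈ [144°, 150°) → zone 55.
Hemisphere: N (φ ≥ 0).
Central meridian λ₀ = 6×55 − 183 = 147°.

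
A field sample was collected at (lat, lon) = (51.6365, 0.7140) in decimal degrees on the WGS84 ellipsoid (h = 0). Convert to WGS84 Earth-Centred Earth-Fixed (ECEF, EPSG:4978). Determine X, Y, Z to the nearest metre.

X 3966444 m, Y 49431 m, Z 4977802 m

WGS84: a = 6378137 m, e² = 0.006694380; N(φ) = a/√(1−e²sin²φ) = 6391302.823 m.
X = (N+h)·cosφ·cosλ = 3966443.911 m; Y = (N+h)·cosφ·sinλ = 49430.998 m; Z = (N(1−e²)+h)·sinφ = 4977802.341 m.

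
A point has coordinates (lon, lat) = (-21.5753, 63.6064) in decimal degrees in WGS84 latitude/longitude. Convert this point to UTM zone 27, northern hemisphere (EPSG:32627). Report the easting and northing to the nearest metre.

Zone 27 central meridian λ₀ = 6×27 − 183 = -21°; Δλ = -0.5753°.
Transverse Mercator on WGS84 with k₀ = 0.9996 gives E = 471465.974 m, N = 7053283.756 m.

E 471466 m, N 7053284 m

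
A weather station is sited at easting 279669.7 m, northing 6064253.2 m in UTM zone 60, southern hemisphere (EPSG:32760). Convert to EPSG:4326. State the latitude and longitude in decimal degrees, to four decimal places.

lat -35.5409°, lon 174.5696°

Zone 60S: λ₀ = 177°, k₀ = 0.9996, false easting 500000 m, false northing 10000000 m.
Meridian distance M = (N − FN)/k₀ = -3937321.7 m.
Inverse transverse Mercator on WGS84 gives φ = -35.54089983°, λ = 174.56960027°.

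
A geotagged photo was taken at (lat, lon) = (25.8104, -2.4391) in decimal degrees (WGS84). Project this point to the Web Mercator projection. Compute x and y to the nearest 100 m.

x -271500 m, y 2975600 m

Web Mercator is spherical with R = a = 6378137 m.
x = R·λ = 6378137 × -0.042570326 = -271519.370 m.
y = R·ln tan(π/4 + φ/2) = 6378137 × 0.466533889 = 2975617.059 m.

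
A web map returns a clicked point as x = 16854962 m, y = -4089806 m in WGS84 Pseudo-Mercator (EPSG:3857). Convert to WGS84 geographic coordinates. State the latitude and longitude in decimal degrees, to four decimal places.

lat -34.4531°, lon 151.4107°

R = 6378137 m. λ = x/R = 151.41069978°.
φ = 2·arctan(exp(y/R)) − 90° = 2·arctan(0.52665) − 90° = -34.45310173°.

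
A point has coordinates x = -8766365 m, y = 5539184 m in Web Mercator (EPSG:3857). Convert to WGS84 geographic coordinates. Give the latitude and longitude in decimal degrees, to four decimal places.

R = 6378137 m. λ = x/R = -78.74959666°.
φ = 2·arctan(exp(y/R)) − 90° = 2·arctan(2.38325) − 90° = 44.47460128°.

lat 44.4746°, lon -78.7496°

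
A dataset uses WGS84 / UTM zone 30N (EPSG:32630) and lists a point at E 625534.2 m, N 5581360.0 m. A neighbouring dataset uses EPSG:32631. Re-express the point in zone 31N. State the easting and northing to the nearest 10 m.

E 198900 m, N 5588450 m

UTM 30N → geographic: φ = 50.37089957°, λ = -1.23470040°.
UTM 31N (λ₀ = 3°) forward: E = 198903.671 m, N = 5588447.295 m.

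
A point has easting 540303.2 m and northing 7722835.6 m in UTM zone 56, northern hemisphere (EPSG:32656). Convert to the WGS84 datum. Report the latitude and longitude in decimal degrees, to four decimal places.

lat 69.6110°, lon 154.0366°

Zone 56N: λ₀ = 153°, k₀ = 0.9996, false easting 500000 m.
Meridian distance M = (N − FN)/k₀ = 7725926.0 m.
Inverse transverse Mercator on WGS84 gives φ = 69.61100016°, λ = 154.03659886°.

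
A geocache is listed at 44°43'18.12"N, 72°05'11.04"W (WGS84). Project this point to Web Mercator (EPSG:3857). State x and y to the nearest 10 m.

Web Mercator is spherical with R = a = 6378137 m.
x = R·λ = 6378137 × -1.258145026 = -8024621.341 m.
y = R·ln tan(π/4 + φ/2) = 6378137 × 0.874520998 = 5577814.737 m.

x -8024620 m, y 5577810 m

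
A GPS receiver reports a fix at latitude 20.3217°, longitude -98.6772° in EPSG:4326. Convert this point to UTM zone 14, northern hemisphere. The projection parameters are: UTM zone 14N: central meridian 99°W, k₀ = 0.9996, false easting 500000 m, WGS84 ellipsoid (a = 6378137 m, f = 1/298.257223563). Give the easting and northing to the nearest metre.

Zone 14 central meridian λ₀ = 6×14 − 183 = -99°; Δλ = +0.3228°.
Transverse Mercator on WGS84 with k₀ = 0.9996 gives E = 533697.577 m, N = 2247114.247 m.

E 533698 m, N 2247114 m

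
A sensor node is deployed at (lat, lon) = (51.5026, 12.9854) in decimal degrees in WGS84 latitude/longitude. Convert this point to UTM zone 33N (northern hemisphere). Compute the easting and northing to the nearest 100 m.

E 360200 m, N 5707600 m

Zone 33 central meridian λ₀ = 6×33 − 183 = 15°; Δλ = -2.0146°.
Transverse Mercator on WGS84 with k₀ = 0.9996 gives E = 360175.511 m, N = 5707642.561 m.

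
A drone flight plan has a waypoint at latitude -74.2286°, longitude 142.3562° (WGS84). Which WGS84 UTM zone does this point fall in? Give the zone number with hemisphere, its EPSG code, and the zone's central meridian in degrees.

Zone 54S (EPSG:32754), central meridian 141°

UTM zone = ⌊(λ + 180)/6⌋ + 1; 142.3562° ∈ [138°, 144°) → zone 54.
Hemisphere: S (φ < 0).
Central meridian λ₀ = 6×54 − 183 = 141°.
EPSG code: 32754.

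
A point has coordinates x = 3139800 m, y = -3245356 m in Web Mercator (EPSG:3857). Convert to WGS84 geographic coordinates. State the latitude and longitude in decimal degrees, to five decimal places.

R = 6378137 m. λ = x/R = 28.20530329°.
φ = 2·arctan(exp(y/R)) − 90° = 2·arctan(0.60120) − 90° = -27.97130113°.

lat -27.97130°, lon 28.20530°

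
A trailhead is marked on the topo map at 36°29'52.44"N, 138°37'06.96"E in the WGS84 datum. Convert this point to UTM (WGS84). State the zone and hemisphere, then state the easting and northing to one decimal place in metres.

Longitude 138.6186° lies in the 6° band [138°, 144°), giving zone 54; latitude is north of the equator, so 54N.
Zone 54 central meridian λ₀ = 6×54 − 183 = 141°; Δλ = -2.3814°.
Transverse Mercator on WGS84 with k₀ = 0.9996 gives E = 286709.215 m, N = 4041812.460 m.

Zone 54N: E 286709.2 m, N 4041812.5 m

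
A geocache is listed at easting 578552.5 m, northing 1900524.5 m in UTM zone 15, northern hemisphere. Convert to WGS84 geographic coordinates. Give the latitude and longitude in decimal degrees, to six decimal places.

lat 17.188200°, lon -92.261300°

Zone 15N: λ₀ = -93°, k₀ = 0.9996, false easting 500000 m.
Meridian distance M = (N − FN)/k₀ = 1901285.0 m.
Inverse transverse Mercator on WGS84 gives φ = 17.18820002°, λ = -92.26130024°.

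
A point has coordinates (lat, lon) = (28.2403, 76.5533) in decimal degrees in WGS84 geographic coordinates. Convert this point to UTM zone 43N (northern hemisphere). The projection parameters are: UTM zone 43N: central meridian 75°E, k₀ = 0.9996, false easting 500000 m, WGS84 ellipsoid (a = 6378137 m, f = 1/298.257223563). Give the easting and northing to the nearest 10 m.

E 652390 m, N 3124800 m

Zone 43 central meridian λ₀ = 6×43 − 183 = 75°; Δλ = +1.5533°.
Transverse Mercator on WGS84 with k₀ = 0.9996 gives E = 652394.622 m, N = 3124799.693 m.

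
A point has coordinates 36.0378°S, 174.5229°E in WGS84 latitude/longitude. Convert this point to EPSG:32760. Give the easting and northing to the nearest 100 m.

Zone 60 central meridian λ₀ = 6×60 − 183 = 177°; Δλ = -2.4771°.
Transverse Mercator on WGS84 with k₀ = 0.9996 gives E = 276829.875 m, N = 6009019.753 m.

E 276800 m, N 6009000 m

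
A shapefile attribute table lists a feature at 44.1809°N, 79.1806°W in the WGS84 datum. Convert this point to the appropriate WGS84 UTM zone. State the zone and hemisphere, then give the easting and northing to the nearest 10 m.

Longitude -79.1806° lies in the 6° band [-84°, -78°), giving zone 17; latitude is north of the equator, so 17N.
Zone 17 central meridian λ₀ = 6×17 − 183 = -81°; Δλ = +1.8194°.
Transverse Mercator on WGS84 with k₀ = 0.9996 gives E = 645425.581 m, N = 4893574.775 m.

Zone 17N: E 645430 m, N 4893570 m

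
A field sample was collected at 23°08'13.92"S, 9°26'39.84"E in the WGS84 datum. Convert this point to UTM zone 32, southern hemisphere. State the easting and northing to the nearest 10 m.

Zone 32 central meridian λ₀ = 6×32 − 183 = 9°; Δλ = +0.4444°.
Transverse Mercator on WGS84 with k₀ = 0.9996 gives E = 545496.949 m, N = 7441222.773 m.

E 545500 m, N 7441220 m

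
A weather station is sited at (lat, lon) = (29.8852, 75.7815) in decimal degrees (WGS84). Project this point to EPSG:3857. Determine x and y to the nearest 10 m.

Web Mercator is spherical with R = a = 6378137 m.
x = R·λ = 6378137 × 1.322636687 = 8435957.992 m.
y = R·ln tan(π/4 + φ/2) = 6378137 × 0.546993878 = 3488801.893 m.

x 8435960 m, y 3488800 m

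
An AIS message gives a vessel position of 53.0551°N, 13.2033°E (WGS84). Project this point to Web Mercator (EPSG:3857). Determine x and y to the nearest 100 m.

Web Mercator is spherical with R = a = 6378137 m.
x = R·λ = 6378137 × 0.230441057 = 1469784.633 m.
y = R·ln tan(π/4 + φ/2) = 6378137 × 1.096432460 = 6993196.440 m.

x 1469800 m, y 6993200 m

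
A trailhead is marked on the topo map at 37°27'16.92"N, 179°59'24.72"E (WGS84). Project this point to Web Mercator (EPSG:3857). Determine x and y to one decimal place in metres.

Web Mercator is spherical with R = a = 6378137 m.
x = R·λ = 6378137 × 3.141421611 = 20036417.412 m.
y = R·ln tan(π/4 + φ/2) = 6378137 × 0.705954896 = 4502677.044 m.

x 20036417.4 m, y 4502677.0 m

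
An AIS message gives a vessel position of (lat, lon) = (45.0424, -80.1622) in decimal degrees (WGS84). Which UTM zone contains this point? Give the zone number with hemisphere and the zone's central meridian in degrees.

UTM zone = ⌊(λ + 180)/6⌋ + 1; -80.1622° ∈ [-84°, -78°) → zone 17.
Hemisphere: N (φ ≥ 0).
Central meridian λ₀ = 6×17 − 183 = -81°.

Zone 17N, central meridian -81°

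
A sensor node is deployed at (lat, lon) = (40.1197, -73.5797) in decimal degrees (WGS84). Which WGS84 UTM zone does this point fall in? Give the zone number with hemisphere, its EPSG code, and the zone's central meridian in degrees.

UTM zone = ⌊(λ + 180)/6⌋ + 1; -73.5797° ∈ [-78°, -72°) → zone 18.
Hemisphere: N (φ ≥ 0).
Central meridian λ₀ = 6×18 − 183 = -75°.
EPSG code: 32618.

Zone 18N (EPSG:32618), central meridian -75°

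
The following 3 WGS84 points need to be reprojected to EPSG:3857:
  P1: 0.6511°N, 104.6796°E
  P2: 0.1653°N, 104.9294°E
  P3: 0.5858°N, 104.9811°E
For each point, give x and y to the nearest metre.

Web Mercator: x = R·λ, y = R·ln tan(π/4+φ/2), R = 6378137 m.
P1 (0.6511°, 104.6796°) → (11652879.768, 72481.680) m.
P2 (0.1653°, 104.9294°) → (11680687.377, 18401.137) m.
P3 (0.5858°, 104.9811°) → (11686442.595, 65212.094) m.

P1: x 11652880 m, y 72482 m; P2: x 11680687 m, y 18401 m; P3: x 11686443 m, y 65212 m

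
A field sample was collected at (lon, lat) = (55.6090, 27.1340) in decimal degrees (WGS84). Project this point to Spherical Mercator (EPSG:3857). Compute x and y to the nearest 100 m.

x 6190400 m, y 3140200 m

Web Mercator is spherical with R = a = 6378137 m.
x = R·λ = 6378137 × 0.970560144 = 6190365.564 m.
y = R·ln tan(π/4 + φ/2) = 6378137 × 0.492341773 = 3140223.277 m.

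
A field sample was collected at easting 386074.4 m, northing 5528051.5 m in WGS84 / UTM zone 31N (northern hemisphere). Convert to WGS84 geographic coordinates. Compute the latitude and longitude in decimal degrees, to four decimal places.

Zone 31N: λ₀ = 3°, k₀ = 0.9996, false easting 500000 m.
Meridian distance M = (N − FN)/k₀ = 5530263.6 m.
Inverse transverse Mercator on WGS84 gives φ = 49.89399956°, λ = 1.41380004°.

lat 49.8940°, lon 1.4138°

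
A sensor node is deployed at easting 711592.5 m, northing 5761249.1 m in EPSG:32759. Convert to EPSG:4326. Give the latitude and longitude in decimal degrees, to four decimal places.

lat -38.2719°, lon 173.4188°

Zone 59S: λ₀ = 171°, k₀ = 0.9996, false easting 500000 m, false northing 10000000 m.
Meridian distance M = (N − FN)/k₀ = -4240447.1 m.
Inverse transverse Mercator on WGS84 gives φ = -38.27189988°, λ = 173.41880038°.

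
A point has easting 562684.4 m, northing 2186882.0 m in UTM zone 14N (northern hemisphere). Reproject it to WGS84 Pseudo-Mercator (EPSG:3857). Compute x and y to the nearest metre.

Unproject from UTM 14N (λ₀ = -99°) → φ = 19.77670002°, λ = -98.40160044°.
Web Mercator (R = 6378137 m): x = -10954016.054 m, y = 2246596.656 m.

x -10954016 m, y 2246597 m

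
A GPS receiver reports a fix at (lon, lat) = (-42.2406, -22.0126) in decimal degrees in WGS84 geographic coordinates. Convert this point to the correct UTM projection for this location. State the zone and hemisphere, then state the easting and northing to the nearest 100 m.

Longitude -42.2406° lies in the 6° band [-48°, -42°), giving zone 23; latitude is south of the equator, so 23S.
Zone 23 central meridian λ₀ = 6×23 − 183 = -45°; Δλ = +2.7594°.
Transverse Mercator on WGS84 with k₀ = 0.9996 gives E = 784882.162 m, N = 7563205.810 m.

Zone 23S: E 784900 m, N 7563200 m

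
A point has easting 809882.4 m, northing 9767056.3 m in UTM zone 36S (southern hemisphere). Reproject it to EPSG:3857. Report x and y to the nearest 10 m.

x 3983630 m, y -234380 m

Unproject from UTM 36S (λ₀ = 33°) → φ = -2.10500041°, λ = 35.78560035°.
Web Mercator (R = 6378137 m): x = 3983634.809 m, y = -234380.306 m.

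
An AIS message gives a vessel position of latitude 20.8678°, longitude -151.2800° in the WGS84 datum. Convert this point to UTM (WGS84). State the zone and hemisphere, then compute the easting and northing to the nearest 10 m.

Longitude -151.2800° lies in the 6° band [-156°, -150°), giving zone 5; latitude is north of the equator, so 5N.
Zone 5 central meridian λ₀ = 6×5 − 183 = -153°; Δλ = +1.7200°.
Transverse Mercator on WGS84 with k₀ = 0.9996 gives E = 678934.678 m, N = 2308473.725 m.

Zone 5N: E 678930 m, N 2308470 m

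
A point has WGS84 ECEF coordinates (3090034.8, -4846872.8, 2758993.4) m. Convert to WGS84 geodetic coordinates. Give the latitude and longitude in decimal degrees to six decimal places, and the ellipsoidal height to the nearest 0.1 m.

λ = atan2(Y, X) = -57.48120012°; p = √(X²+Y²) = 5748085.9 m.
Bowring's method on WGS84 (a = 6378137 m, b = 6356752.314 m) gives φ = 25.79069980°, h = 1817.720 m.

lat 25.790700°, lon -57.481200°, h 1817.7 m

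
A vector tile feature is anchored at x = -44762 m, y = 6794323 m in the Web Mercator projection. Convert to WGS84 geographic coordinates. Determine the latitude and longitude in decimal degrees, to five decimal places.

lat 51.96790°, lon -0.40210°

R = 6378137 m. λ = x/R = -0.40210389°.
φ = 2·arctan(exp(y/R)) − 90° = 2·arctan(2.90157) − 90° = 51.96789755°.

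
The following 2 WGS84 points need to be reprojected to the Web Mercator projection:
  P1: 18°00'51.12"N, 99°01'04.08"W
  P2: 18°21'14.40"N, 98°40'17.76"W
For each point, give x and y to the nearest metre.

Web Mercator: x = R·λ, y = R·ln tan(π/4+φ/2), R = 6378137 m.
P1 (18.0142°, -99.0178°) → (-11022611.075, 2039210.697) m.
P2 (18.3540°, -98.6716°) → (-10984072.268, 2079025.532) m.

P1: x -11022611 m, y 2039211 m; P2: x -10984072 m, y 2079026 m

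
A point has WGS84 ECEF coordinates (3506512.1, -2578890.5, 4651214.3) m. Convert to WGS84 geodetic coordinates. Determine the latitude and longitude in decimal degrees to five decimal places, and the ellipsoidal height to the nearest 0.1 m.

lat 47.09050°, lon -36.33290°, h 3541.3 m

λ = atan2(Y, X) = -36.33290023°; p = √(X²+Y²) = 4352735.2 m.
Bowring's method on WGS84 (a = 6378137 m, b = 6356752.314 m) gives φ = 47.09049992°, h = 3541.2505 m.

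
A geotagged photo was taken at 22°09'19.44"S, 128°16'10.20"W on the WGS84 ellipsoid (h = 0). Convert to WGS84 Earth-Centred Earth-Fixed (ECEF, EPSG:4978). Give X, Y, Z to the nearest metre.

WGS84: a = 6378137 m, e² = 0.006694380; N(φ) = a/√(1−e²sin²φ) = 6381175.390 m.
X = (N+h)·cosφ·cosλ = -3660435.529 m; Y = (N+h)·cosφ·sinλ = -4639991.375 m; Z = (N(1−e²)+h)·sinφ = -2390358.787 m.

X -3660436 m, Y -4639991 m, Z -2390359 m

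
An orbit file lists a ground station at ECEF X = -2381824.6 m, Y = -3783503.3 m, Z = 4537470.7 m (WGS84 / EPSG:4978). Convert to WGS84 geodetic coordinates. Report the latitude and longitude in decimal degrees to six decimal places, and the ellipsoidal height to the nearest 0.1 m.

λ = atan2(Y, X) = -122.19160004°; p = √(X²+Y²) = 4470792.5 m.
Bowring's method on WGS84 (a = 6378137 m, b = 6356752.314 m) gives φ = 45.61639989°, h = 2719.024 m.

lat 45.616400°, lon -122.191600°, h 2719.0 m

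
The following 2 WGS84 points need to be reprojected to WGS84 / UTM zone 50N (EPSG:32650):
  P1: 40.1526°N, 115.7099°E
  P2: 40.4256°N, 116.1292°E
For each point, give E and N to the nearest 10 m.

UTM zone 50N: λ₀ = 117°, k₀ = 0.9996.
P1 (40.1526°, 115.7099°) → (390121.396, 4445492.299) m.
P2 (40.4256°, 116.1292°) → (426131.847, 4475360.417) m.

P1: E 390120 m, N 4445490 m; P2: E 426130 m, N 4475360 m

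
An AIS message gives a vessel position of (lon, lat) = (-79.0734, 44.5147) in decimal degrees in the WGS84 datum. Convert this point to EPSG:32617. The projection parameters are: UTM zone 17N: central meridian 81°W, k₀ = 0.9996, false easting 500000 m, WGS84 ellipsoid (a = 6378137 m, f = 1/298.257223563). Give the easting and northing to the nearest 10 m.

E 653120 m, N 4930850 m

Zone 17 central meridian λ₀ = 6×17 − 183 = -81°; Δλ = +1.9266°.
Transverse Mercator on WGS84 with k₀ = 0.9996 gives E = 653122.411 m, N = 4930847.266 m.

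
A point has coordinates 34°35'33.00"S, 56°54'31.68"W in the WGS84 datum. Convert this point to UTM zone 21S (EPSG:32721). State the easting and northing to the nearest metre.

E 508363 m, N 6172142 m

Zone 21 central meridian λ₀ = 6×21 − 183 = -57°; Δλ = +0.0912°.
Transverse Mercator on WGS84 with k₀ = 0.9996 gives E = 508363.199 m, N = 6172141.840 m.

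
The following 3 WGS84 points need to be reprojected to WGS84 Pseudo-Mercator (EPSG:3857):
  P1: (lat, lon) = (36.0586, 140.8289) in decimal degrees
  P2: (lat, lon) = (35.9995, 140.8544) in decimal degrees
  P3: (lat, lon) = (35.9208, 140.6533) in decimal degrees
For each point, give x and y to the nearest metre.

P1: x 15677001 m, y 4308688 m; P2: x 15679840 m, y 4300553 m; P3: x 15657454 m, y 4289729 m

Web Mercator: x = R·λ, y = R·ln tan(π/4+φ/2), R = 6378137 m.
P1 (36.0586°, 140.8289°) → (15677001.437, 4308687.640) m.
P2 (35.9995°, 140.8544°) → (15679840.084, 4300552.573) m.
P3 (35.9208°, 140.6533°) → (15657453.734, 4289729.039) m.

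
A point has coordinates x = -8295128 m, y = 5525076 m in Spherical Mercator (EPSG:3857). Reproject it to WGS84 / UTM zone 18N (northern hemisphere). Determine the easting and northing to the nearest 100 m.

E 538500 m, N 4914600 m

Web Mercator inverse (R = 6378137 m) → φ = 44.38409853°, λ = -74.51640266°.
UTM 18N forward: E = 538520.994 m, N = 4914648.969 m.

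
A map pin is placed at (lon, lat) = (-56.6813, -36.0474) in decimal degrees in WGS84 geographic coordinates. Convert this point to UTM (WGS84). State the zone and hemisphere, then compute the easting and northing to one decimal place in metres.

Zone 21S: E 528706.5 m, N 6010747.2 m

Longitude -56.6813° lies in the 6° band [-60°, -54°), giving zone 21; latitude is south of the equator, so 21S.
Zone 21 central meridian λ₀ = 6×21 − 183 = -57°; Δλ = +0.3187°.
Transverse Mercator on WGS84 with k₀ = 0.9996 gives E = 528706.521 m, N = 6010747.192 m.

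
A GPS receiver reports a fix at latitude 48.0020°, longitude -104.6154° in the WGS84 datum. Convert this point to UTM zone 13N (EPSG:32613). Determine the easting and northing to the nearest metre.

E 528688 m, N 5316594 m

Zone 13 central meridian λ₀ = 6×13 − 183 = -105°; Δλ = +0.3846°.
Transverse Mercator on WGS84 with k₀ = 0.9996 gives E = 528688.299 m, N = 5316594.073 m.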